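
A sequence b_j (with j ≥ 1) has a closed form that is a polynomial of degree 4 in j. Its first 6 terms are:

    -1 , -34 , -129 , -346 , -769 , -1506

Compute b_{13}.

1st diffs: -33, -95, -217, -423, -737.
2nd diffs: -62, -122, -206, -314.
3rd diffs: -60, -84, -108.
4th diffs: -24, -24 (constant).
Newton forward-difference form: b_j = -1 + (-33)·C(j-1,1) + (-62)·C(j-1,2) + (-60)·C(j-1,3) + (-24)·C(j-1,4).
At j = 13: j-1 = 12, so b_{13} = -1 - 396 - 4092 - 13200 - 11880 = -29569.

-29569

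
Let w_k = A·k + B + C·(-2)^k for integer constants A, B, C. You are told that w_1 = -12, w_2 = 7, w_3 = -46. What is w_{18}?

Plug in k = 1, 2, 3: A + B - 2C = -12; 2A + B + 4C = 7; 3A + B - 8C = -46.
Subtracting the first from the second: A + 6C = 19.
Subtracting the second from the third: A - 12C = -53.
Solving: C = 4, A = -5, then B = 1.
Therefore w_{18} = -90 + 1 + 4·262144 = 1048487.

1048487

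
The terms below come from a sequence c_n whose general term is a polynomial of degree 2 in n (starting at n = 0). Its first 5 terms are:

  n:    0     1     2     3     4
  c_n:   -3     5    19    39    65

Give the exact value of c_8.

1st diffs: 8, 14, 20, 26.
2nd diffs: 6, 6, 6 (constant).
So c_n = 3n^2 + 5n - 3.
Evaluating at n = 8 gives c_8 = 229.

229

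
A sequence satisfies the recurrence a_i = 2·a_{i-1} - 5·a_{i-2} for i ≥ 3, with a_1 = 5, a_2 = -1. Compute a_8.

Compute successive terms:
a_3 = -27  a_4 = -49  a_5 = 37  a_6 = 319  a_7 = 453  a_8 = -689.

-689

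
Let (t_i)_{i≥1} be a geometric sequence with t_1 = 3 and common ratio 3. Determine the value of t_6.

t_i = 3·3^(i-1).
t_6 = 3·3^5 = 729.

729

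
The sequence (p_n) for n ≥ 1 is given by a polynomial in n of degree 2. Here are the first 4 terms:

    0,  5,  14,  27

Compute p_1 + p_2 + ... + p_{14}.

1st diffs: 5, 9, 13.
2nd diffs: 4, 4 (constant).
Newton forward-difference form: p_n = 5·C(n-1,1) + 4·C(n-1,2).
Continuing: …, 44, 65, 90, 119, …, p_{14} = 377.
Summing n = 1..14 (14 terms) gives 1911.

1911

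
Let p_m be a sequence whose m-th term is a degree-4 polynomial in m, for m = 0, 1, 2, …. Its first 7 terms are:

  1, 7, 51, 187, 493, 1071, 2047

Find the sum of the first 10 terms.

22228

1st diffs: 6, 44, 136, 306, 578, 976.
2nd diffs: 38, 92, 170, 272, 398.
3rd diffs: 54, 78, 102, 126.
4th diffs: 24, 24, 24 (constant).
Newton forward-difference form: p_m = 1 + 6·C(m,1) + 38·C(m,2) + 54·C(m,3) + 24·C(m,4).
Continuing: 3571, 5817, 8983.
Summing m = 0..9 (10 terms) gives 22228.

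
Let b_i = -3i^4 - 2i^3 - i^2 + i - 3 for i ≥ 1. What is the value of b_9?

-21216

b_9 = -3·9^4 - 2·9^3 - 1·9^2 + 1·9 - 3 = -21216.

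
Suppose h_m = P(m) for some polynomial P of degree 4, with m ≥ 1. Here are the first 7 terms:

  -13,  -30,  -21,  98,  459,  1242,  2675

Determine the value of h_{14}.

60138

1st diffs: -17, 9, 119, 361, 783, 1433.
2nd diffs: 26, 110, 242, 422, 650.
3rd diffs: 84, 132, 180, 228.
4th diffs: 48, 48, 48 (constant).
Newton forward-difference form: h_m = -13 + (-17)·C(m-1,1) + 26·C(m-1,2) + 84·C(m-1,3) + 48·C(m-1,4).
At m = 14: m-1 = 13, so h_{14} = -13 - 221 + 2028 + 24024 + 34320 = 60138.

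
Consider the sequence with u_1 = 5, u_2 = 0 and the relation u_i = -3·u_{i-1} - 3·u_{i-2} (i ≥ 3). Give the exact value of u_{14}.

Compute successive terms:
u_3 = -15;  u_4 = 45;  u_5 = -90;  …;  u_{11} = 2430;  u_{12} = -3645;  u_{13} = 3645;  u_{14} = 0.

0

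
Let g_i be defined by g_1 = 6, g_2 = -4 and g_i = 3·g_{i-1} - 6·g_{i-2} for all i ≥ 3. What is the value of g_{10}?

-26568

Step forward from the initial values:
g_3 = -48  g_4 = -120  g_5 = -72  g_6 = 504  g_7 = 1944  g_8 = 2808  g_9 = -3240  g_{10} = -26568.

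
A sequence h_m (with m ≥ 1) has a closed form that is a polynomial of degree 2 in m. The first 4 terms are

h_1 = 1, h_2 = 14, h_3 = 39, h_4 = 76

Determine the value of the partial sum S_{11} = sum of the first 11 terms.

2706

1st diffs: 13, 25, 37.
2nd diffs: 12, 12 (constant).
Newton forward-difference form: h_m = 1 + 13·C(m-1,1) + 12·C(m-1,2).
Continuing: …, 125, 186, 259, 344, …, h_{11} = 671.
Summing m = 1..11 (11 terms) gives 2706.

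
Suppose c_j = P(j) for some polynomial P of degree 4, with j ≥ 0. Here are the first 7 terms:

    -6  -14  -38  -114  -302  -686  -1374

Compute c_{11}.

1st diffs: -8, -24, -76, -188, -384, -688.
2nd diffs: -16, -52, -112, -196, -304.
3rd diffs: -36, -60, -84, -108.
4th diffs: -24, -24, -24 (constant).
Newton forward-difference form: c_j = -6 + (-8)·C(j,1) + (-16)·C(j,2) + (-36)·C(j,3) + (-24)·C(j,4).
At j = 11: j = 11, so c_{11} = -6 - 88 - 880 - 5940 - 7920 = -14834.

-14834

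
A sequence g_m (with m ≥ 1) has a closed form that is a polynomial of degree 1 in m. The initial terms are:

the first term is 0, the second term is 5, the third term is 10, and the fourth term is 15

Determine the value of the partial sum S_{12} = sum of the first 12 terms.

330

1st diffs: 5, 5, 5 (constant).
So g_m = 5m - 5.
Continuing: …, 20, 25, 30, 35, …, g_{12} = 55.
Summing m = 1..12 (12 terms) gives 330.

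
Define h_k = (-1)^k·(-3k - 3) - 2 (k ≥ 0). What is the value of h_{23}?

70

(-1)^23 = -1; -3k - 3 at k=23 is -72; so h_{23} = 70.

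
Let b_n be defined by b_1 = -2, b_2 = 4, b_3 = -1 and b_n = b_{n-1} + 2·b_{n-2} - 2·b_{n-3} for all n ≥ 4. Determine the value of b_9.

13

Compute successive terms:
b_4 = 11  b_5 = 1  b_6 = 25  b_7 = 5  b_8 = 53  b_9 = 13.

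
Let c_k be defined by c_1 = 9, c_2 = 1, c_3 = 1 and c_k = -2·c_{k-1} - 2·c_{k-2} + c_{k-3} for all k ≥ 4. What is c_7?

1

Compute successive terms:
c_4 = 5; c_5 = -11; c_6 = 13; c_7 = 1.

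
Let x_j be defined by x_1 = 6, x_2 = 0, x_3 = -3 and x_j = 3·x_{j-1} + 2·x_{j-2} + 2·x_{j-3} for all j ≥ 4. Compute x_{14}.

355005

Compute successive terms:
x_4 = 3, x_5 = 3, x_6 = 9, …, x_{11} = 7071, x_{12} = 26085, x_{13} = 96231, x_{14} = 355005.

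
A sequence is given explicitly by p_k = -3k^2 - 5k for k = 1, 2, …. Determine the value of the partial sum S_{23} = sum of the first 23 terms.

-14352

Over k = 1..23: Σk = 276, Σk² = 4324.
Total = (-3)·4324 + (-5)·276 = -14352.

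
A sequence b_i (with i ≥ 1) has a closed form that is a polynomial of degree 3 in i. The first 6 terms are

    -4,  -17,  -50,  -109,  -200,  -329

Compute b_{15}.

1st diffs: -13, -33, -59, -91, -129.
2nd diffs: -20, -26, -32, -38.
3rd diffs: -6, -6, -6 (constant).
Newton forward-difference form: b_i = -4 + (-13)·C(i-1,1) + (-20)·C(i-1,2) + (-6)·C(i-1,3).
At i = 15: i-1 = 14, so b_{15} = -4 - 182 - 1820 - 2184 = -4190.

-4190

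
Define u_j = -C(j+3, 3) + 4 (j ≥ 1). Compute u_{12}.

C(15, 3) = 455, so u_{12} = -451.

-451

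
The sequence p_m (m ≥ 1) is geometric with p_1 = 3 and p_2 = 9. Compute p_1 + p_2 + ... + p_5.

363

Common ratio r = 3.
p_m = 3·3^(m-1).
S = 3·(3^5 - 1)/(3 - 1) = 3·(243 - 1)/(2) = 363.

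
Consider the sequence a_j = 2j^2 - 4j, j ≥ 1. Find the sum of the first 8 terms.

Over j = 1..8: Σj = 36, Σj² = 204.
Total = (2)·204 + (-4)·36 = 264.

264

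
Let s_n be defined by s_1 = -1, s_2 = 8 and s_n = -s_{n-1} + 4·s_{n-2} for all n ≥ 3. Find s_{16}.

3111724

s_3 = -12  s_4 = 44  s_5 = -92  …  s_{13} = -184796  s_{14} = 474508  s_{15} = -1213692  s_{16} = 3111724.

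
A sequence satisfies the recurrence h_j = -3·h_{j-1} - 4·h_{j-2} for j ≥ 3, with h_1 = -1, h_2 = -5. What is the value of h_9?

h_3 = 19, h_4 = -37, h_5 = 35, h_6 = 43, h_7 = -269, h_8 = 635, h_9 = -829.

-829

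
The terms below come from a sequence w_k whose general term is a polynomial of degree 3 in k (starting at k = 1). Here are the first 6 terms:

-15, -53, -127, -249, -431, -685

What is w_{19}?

1st diffs: -38, -74, -122, -182, -254.
2nd diffs: -36, -48, -60, -72.
3rd diffs: -12, -12, -12 (constant).
Newton forward-difference form: w_k = -15 + (-38)·C(k-1,1) + (-36)·C(k-1,2) + (-12)·C(k-1,3).
At k = 19: k-1 = 18, so w_{19} = -15 - 684 - 5508 - 9792 = -15999.

-15999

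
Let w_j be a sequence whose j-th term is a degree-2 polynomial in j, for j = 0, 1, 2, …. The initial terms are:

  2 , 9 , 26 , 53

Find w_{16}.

1314

1st diffs: 7, 17, 27.
2nd diffs: 10, 10 (constant).
So w_j = 5j^2 + 2j + 2.
Evaluating at j = 16 gives w_{16} = 1314.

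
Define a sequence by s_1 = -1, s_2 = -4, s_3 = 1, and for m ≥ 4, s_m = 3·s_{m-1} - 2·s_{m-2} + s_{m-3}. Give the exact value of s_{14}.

44423

Applying the relation repeatedly:
s_4 = 10, s_5 = 24, s_6 = 53, …, s_{11} = 3536, s_{12} = 8220, s_{13} = 19109, s_{14} = 44423.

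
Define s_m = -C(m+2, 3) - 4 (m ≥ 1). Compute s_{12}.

C(14, 3) = 364, so s_{12} = -368.

-368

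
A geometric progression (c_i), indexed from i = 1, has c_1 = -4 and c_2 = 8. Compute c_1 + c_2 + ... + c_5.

Common ratio r = -2.
c_i = (-4)·(-2)^(i-1).
S = (-4)·((-2)^5 - 1)/(-2 - 1) = (-4)·(-32 - 1)/(-3) = -44.

-44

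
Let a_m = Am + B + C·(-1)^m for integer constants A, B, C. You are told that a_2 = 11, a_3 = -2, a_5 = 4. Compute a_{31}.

At m = 2, 3, 5: 2A + B + C = 11; 3A + B - C = -2; 5A + B - C = 4.
Subtracting the first from the second: A - 2C = -13.
Subtracting the second from the third: 2A = 6.
Solving: C = 8, A = 3, then B = -3.
So a_m = 3·m + (-3) + 8·(-1)^m; at m=31 this is 82.

82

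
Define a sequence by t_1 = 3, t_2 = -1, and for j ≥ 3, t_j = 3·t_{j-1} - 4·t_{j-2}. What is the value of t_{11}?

Iterate the recurrence:
t_3 = -15, t_4 = -41, t_5 = -63, t_6 = -25, t_7 = 177, t_8 = 631, t_9 = 1185, t_{10} = 1031, t_{11} = -1647.

-1647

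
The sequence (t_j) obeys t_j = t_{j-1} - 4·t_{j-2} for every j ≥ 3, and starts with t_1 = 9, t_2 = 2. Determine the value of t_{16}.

t_3 = -34; t_4 = -42; t_5 = 94; …; t_{13} = -36066; t_{14} = -58; t_{15} = 144206; t_{16} = 144438.

144438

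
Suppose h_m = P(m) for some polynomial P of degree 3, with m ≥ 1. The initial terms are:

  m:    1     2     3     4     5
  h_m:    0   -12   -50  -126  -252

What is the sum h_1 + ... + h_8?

1st diffs: -12, -38, -76, -126.
2nd diffs: -26, -38, -50.
3rd diffs: -12, -12 (constant).
So h_m = -2m^3 - m^2 + 5m - 2.
Continuing: -440, -702, -1050.
Summing m = 1..8 (8 terms) gives -2632.

-2632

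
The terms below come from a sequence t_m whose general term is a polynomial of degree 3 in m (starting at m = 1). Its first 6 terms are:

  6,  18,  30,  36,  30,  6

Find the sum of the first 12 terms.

1st diffs: 12, 12, 6, -6, -24.
2nd diffs: 0, -6, -12, -18.
3rd diffs: -6, -6, -6 (constant).
So t_m = -m^3 + 6m^2 + m.
Continuing: …, -42, -120, -234, -390, …, t_{12} = -852.
Summing m = 1..12 (12 terms) gives -2106.

-2106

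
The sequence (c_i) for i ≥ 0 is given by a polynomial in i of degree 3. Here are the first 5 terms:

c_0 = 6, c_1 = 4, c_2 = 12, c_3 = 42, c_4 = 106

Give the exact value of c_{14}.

5256

1st diffs: -2, 8, 30, 64.
2nd diffs: 10, 22, 34.
3rd diffs: 12, 12 (constant).
So c_i = 2i^3 - i^2 - 3i + 6.
Evaluating at i = 14 gives c_{14} = 5256.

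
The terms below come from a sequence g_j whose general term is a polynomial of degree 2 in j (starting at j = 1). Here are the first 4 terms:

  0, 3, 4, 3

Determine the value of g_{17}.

1st diffs: 3, 1, -1.
2nd diffs: -2, -2 (constant).
So g_j = -j^2 + 6j - 5.
Evaluating at j = 17 gives g_{17} = -192.

-192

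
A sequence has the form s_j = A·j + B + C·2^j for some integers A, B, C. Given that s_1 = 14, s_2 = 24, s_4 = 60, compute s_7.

302

Plug in j = 1, 2, 4: A + B + 2C = 14; 2A + B + 4C = 24; 4A + B + 16C = 60.
Subtracting the first from the second: A + 2C = 10.
Subtracting the second from the third: 2A + 12C = 36.
Solving: C = 2, A = 6, then B = 4.
Therefore s_7 = 42 + 4 + 2·128 = 302.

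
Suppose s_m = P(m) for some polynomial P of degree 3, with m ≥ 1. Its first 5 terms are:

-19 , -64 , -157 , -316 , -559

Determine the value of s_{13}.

-7687

1st diffs: -45, -93, -159, -243.
2nd diffs: -48, -66, -84.
3rd diffs: -18, -18 (constant).
So s_m = -3m^3 - 6m^2 - 6m - 4.
Evaluating at m = 13 gives s_{13} = -7687.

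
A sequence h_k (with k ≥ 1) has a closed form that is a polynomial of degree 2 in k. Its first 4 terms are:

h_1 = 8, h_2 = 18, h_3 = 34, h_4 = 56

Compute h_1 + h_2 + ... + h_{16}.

4688

1st diffs: 10, 16, 22.
2nd diffs: 6, 6 (constant).
Newton forward-difference form: h_k = 8 + 10·C(k-1,1) + 6·C(k-1,2).
Continuing: …, 84, 118, 158, 204, …, h_{16} = 788.
Summing k = 1..16 (16 terms) gives 4688.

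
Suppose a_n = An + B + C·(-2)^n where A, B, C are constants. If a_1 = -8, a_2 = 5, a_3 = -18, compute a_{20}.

At n = 1, 2, 3: A + B - 2C = -8; 2A + B + 4C = 5; 3A + B - 8C = -18.
Subtracting the first from the second: A + 6C = 13.
Subtracting the second from the third: A - 12C = -23.
Solving: C = 2, A = 1, then B = -5.
Therefore a_{20} = 20 + (-5) + 2·1048576 = 2097167.

2097167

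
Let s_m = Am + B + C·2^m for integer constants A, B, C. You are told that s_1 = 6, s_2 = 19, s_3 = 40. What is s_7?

Plug in m = 1, 2, 3: A + B + 2C = 6; 2A + B + 4C = 19; 3A + B + 8C = 40.
Subtracting the first from the second: A + 2C = 13.
Subtracting the second from the third: A + 4C = 21.
Solving: C = 4, A = 5, then B = -7.
Therefore s_7 = 35 + (-7) + 4·128 = 540.

540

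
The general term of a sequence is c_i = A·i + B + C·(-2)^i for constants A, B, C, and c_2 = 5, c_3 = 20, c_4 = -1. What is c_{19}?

Write the equations: 2A + B + 4C = 5; 3A + B - 8C = 20; 4A + B + 16C = -1.
Subtracting the first from the second: A - 12C = 15.
Subtracting the second from the third: A + 24C = -21.
Solving: C = -1, A = 3, then B = 3.
So c_i = 3·i + 3 + (-1)·(-2)^i; at i=19 this is 524348.

524348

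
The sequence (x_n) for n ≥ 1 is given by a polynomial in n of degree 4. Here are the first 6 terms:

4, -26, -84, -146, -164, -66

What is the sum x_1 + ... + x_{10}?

1st diffs: -30, -58, -62, -18, 98.
2nd diffs: -28, -4, 44, 116.
3rd diffs: 24, 48, 72.
4th diffs: 24, 24 (constant).
Newton forward-difference form: x_n = 4 + (-30)·C(n-1,1) + (-28)·C(n-1,2) + 24·C(n-1,3) + 24·C(n-1,4).
Continuing: 244, 886, 2004, 3766.
Summing n = 1..10 (10 terms) gives 6418.

6418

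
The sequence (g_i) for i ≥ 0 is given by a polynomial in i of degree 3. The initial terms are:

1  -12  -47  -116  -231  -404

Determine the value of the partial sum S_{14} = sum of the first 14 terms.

1st diffs: -13, -35, -69, -115, -173.
2nd diffs: -22, -34, -46, -58.
3rd diffs: -12, -12, -12 (constant).
Newton forward-difference form: g_i = 1 + (-13)·C(i,1) + (-22)·C(i,2) + (-12)·C(i,3).
Continuing: …, -647, -972, -1391, -1916, …, g_{13} = -5316.
Summing i = 0..13 (14 terms) gives -21189.

-21189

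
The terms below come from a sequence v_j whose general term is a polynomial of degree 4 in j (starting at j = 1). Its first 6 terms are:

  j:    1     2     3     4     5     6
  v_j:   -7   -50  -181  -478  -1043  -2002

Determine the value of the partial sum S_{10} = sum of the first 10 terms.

-34993

1st diffs: -43, -131, -297, -565, -959.
2nd diffs: -88, -166, -268, -394.
3rd diffs: -78, -102, -126.
4th diffs: -24, -24 (constant).
Newton forward-difference form: v_j = -7 + (-43)·C(j-1,1) + (-88)·C(j-1,2) + (-78)·C(j-1,3) + (-24)·C(j-1,4).
Continuing: -3505, -5726, -8863, -13138.
Summing j = 1..10 (10 terms) gives -34993.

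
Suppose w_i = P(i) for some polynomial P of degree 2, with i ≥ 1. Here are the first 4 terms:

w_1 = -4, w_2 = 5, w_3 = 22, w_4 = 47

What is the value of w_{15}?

1st diffs: 9, 17, 25.
2nd diffs: 8, 8 (constant).
Newton forward-difference form: w_i = -4 + 9·C(i-1,1) + 8·C(i-1,2).
At i = 15: i-1 = 14, so w_{15} = -4 + 126 + 728 = 850.

850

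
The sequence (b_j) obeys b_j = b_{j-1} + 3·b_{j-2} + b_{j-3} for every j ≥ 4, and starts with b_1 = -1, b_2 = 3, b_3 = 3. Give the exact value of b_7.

Applying the relation repeatedly:
b_4 = 11; b_5 = 23; b_6 = 59; b_7 = 139.

139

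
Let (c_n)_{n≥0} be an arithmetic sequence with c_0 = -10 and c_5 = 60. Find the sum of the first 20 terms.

Common difference d = (60 - (-10)) / (5 - 0) = 14.
c_n = -10 + (n - 0)·14.
c_{19} = 256; S = 20·(-10 + 256)/2 = 2460.

2460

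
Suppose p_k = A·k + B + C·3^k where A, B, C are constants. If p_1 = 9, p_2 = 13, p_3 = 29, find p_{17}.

129140137

Plug in k = 1, 2, 3: A + B + 3C = 9; 2A + B + 9C = 13; 3A + B + 27C = 29.
Subtracting the first from the second: A + 6C = 4.
Subtracting the second from the third: A + 18C = 16.
Solving: C = 1, A = -2, then B = 8.
Hence p_{17} = -2·17 + 8 + 1·129140163 = 129140137.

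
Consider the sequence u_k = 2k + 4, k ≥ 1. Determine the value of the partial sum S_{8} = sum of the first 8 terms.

Over k = 1..8: Σk = 36.
Total = (2)·36 + (4)·8 = 104.

104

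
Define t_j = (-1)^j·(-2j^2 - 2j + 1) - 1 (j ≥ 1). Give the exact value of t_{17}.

610

(-1)^17 = -1; -2j^2 - 2j + 1 at j=17 is -611; so t_{17} = 610.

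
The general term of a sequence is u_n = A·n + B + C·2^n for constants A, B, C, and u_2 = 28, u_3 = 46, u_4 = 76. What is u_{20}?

3145852

The three given values yield: 2A + B + 4C = 28; 3A + B + 8C = 46; 4A + B + 16C = 76.
Subtracting the first from the second: A + 4C = 18.
Subtracting the second from the third: A + 8C = 30.
Solving: C = 3, A = 6, then B = 4.
Therefore u_{20} = 120 + 4 + 3·1048576 = 3145852.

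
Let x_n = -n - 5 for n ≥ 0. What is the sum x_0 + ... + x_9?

-95

Over n = 0..9: Σn = 45.
Total = (-1)·45 + (-5)·10 = -95.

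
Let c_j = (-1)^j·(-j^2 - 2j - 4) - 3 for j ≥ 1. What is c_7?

(-1)^7 = -1; -j^2 - 2j - 4 at j=7 is -67; so c_7 = 64.

64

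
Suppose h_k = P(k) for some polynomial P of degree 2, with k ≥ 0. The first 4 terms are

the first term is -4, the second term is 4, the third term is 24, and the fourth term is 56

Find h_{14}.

1st diffs: 8, 20, 32.
2nd diffs: 12, 12 (constant).
Newton forward-difference form: h_k = -4 + 8·C(k,1) + 12·C(k,2).
At k = 14: k = 14, so h_{14} = -4 + 112 + 1092 = 1200.

1200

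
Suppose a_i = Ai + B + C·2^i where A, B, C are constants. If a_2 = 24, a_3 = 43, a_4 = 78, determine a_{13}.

Write the equations: 2A + B + 4C = 24; 3A + B + 8C = 43; 4A + B + 16C = 78.
Subtracting the first from the second: A + 4C = 19.
Subtracting the second from the third: A + 8C = 35.
Solving: C = 4, A = 3, then B = 2.
Hence a_{13} = 3·13 + 2 + 4·8192 = 32809.

32809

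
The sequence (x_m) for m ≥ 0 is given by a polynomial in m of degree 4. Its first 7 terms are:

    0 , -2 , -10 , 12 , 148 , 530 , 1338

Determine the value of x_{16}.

106768

1st diffs: -2, -8, 22, 136, 382, 808.
2nd diffs: -6, 30, 114, 246, 426.
3rd diffs: 36, 84, 132, 180.
4th diffs: 48, 48, 48 (constant).
Newton forward-difference form: x_m = (-2)·C(m,1) + (-6)·C(m,2) + 36·C(m,3) + 48·C(m,4).
At m = 16: m = 16, so x_{16} = -32 - 720 + 20160 + 87360 = 106768.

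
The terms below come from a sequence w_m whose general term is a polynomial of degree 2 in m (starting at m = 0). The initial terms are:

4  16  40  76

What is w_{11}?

1st diffs: 12, 24, 36.
2nd diffs: 12, 12 (constant).
Newton forward-difference form: w_m = 4 + 12·C(m,1) + 12·C(m,2).
At m = 11: m = 11, so w_{11} = 4 + 132 + 660 = 796.

796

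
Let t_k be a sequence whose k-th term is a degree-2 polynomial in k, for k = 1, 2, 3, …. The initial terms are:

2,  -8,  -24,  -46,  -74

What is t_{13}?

1st diffs: -10, -16, -22, -28.
2nd diffs: -6, -6, -6 (constant).
So t_k = -3k^2 - k + 6.
Evaluating at k = 13 gives t_{13} = -514.

-514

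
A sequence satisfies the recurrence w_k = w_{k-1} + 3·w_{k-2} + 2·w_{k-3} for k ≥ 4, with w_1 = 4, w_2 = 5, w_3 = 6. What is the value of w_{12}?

38524

Step forward from the initial values:
w_4 = 29, w_5 = 57, w_6 = 156, w_7 = 385, w_8 = 967, w_9 = 2434, w_{10} = 6105, w_{11} = 15341, w_{12} = 38524.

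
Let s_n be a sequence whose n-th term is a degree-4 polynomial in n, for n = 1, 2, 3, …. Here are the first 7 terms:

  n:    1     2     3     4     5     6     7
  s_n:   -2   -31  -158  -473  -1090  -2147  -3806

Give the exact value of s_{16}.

1st diffs: -29, -127, -315, -617, -1057, -1659.
2nd diffs: -98, -188, -302, -440, -602.
3rd diffs: -90, -114, -138, -162.
4th diffs: -24, -24, -24 (constant).
Newton forward-difference form: s_n = -2 + (-29)·C(n-1,1) + (-98)·C(n-1,2) + (-90)·C(n-1,3) + (-24)·C(n-1,4).
At n = 16: n-1 = 15, so s_{16} = -2 - 435 - 10290 - 40950 - 32760 = -84437.

-84437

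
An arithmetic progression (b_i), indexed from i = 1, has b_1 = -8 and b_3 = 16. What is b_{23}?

256

Common difference d = (16 - (-8)) / (3 - 1) = 12.
b_i = -8 + (i - 1)·12.
b_{23} = -8 + 22·12 = 256.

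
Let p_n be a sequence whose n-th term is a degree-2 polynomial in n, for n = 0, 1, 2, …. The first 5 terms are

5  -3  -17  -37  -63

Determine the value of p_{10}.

1st diffs: -8, -14, -20, -26.
2nd diffs: -6, -6, -6 (constant).
Newton forward-difference form: p_n = 5 + (-8)·C(n,1) + (-6)·C(n,2).
At n = 10: n = 10, so p_{10} = 5 - 80 - 270 = -345.

-345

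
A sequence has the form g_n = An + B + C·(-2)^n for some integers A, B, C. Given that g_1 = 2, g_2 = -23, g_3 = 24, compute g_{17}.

Plug in n = 1, 2, 3: A + B - 2C = 2; 2A + B + 4C = -23; 3A + B - 8C = 24.
Subtracting the first from the second: A + 6C = -25.
Subtracting the second from the third: A - 12C = 47.
Solving: C = -4, A = -1, then B = -5.
So g_n = -1·n + (-5) + (-4)·(-2)^n; at n=17 this is 524266.

524266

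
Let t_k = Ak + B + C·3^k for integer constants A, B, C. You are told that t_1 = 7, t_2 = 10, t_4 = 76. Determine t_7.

The three given values yield: A + B + 3C = 7; 2A + B + 9C = 10; 4A + B + 81C = 76.
Subtracting the first from the second: A + 6C = 3.
Subtracting the second from the third: 2A + 72C = 66.
Solving: C = 1, A = -3, then B = 7.
Hence t_7 = -3·7 + 7 + 1·2187 = 2173.

2173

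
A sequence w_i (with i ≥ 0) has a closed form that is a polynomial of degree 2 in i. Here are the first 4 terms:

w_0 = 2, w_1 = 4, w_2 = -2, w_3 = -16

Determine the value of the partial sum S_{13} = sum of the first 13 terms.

-2106

1st diffs: 2, -6, -14.
2nd diffs: -8, -8 (constant).
So w_i = -4i^2 + 6i + 2.
Continuing: …, -38, -68, -106, -152, …, w_{12} = -502.
Summing i = 0..12 (13 terms) gives -2106.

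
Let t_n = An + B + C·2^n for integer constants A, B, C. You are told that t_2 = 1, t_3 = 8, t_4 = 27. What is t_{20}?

3145627

The three given values yield: 2A + B + 4C = 1; 3A + B + 8C = 8; 4A + B + 16C = 27.
Subtracting the first from the second: A + 4C = 7.
Subtracting the second from the third: A + 8C = 19.
Solving: C = 3, A = -5, then B = -1.
Hence t_{20} = -5·20 + (-1) + 3·1048576 = 3145627.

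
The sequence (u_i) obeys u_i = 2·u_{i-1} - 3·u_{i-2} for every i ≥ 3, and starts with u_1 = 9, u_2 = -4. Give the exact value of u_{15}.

-935

Step forward from the initial values:
u_3 = -35, u_4 = -58, u_5 = -11, …, u_{12} = 1646, u_{13} = 8941, u_{14} = 12944, u_{15} = -935.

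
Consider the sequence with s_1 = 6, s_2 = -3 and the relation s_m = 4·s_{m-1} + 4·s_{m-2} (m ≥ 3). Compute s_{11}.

2399232

Compute successive terms:
s_3 = 12;  s_4 = 36;  s_5 = 192;  s_6 = 912;  s_7 = 4416;  s_8 = 21312;  s_9 = 102912;  s_{10} = 496896;  s_{11} = 2399232.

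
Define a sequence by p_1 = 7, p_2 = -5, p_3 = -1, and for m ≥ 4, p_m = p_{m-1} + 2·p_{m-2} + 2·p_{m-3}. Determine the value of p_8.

Applying the relation repeatedly:
p_4 = 3, p_5 = -9, p_6 = -5, p_7 = -17, p_8 = -45.

-45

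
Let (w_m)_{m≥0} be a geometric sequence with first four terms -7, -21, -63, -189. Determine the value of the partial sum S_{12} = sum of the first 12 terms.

Common ratio r = 3.
w_m = (-7)·3^(m-0).
S = (-7)·(3^12 - 1)/(3 - 1) = (-7)·(531441 - 1)/(2) = -1860040.

-1860040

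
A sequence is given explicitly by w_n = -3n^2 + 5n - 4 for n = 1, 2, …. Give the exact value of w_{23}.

w_{23} = -3·23^2 + 5·23 - 4 = -1476.

-1476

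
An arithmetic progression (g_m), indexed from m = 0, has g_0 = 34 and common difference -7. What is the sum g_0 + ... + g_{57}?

-9599

g_m = 34 + (m - 0)·(-7).
g_{57} = -365; S = 58·(34 + (-365))/2 = -9599.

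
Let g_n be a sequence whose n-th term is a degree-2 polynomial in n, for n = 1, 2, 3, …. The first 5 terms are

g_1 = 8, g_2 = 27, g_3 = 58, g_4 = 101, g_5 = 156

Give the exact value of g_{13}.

1028

1st diffs: 19, 31, 43, 55.
2nd diffs: 12, 12, 12 (constant).
Newton forward-difference form: g_n = 8 + 19·C(n-1,1) + 12·C(n-1,2).
At n = 13: n-1 = 12, so g_{13} = 8 + 228 + 792 = 1028.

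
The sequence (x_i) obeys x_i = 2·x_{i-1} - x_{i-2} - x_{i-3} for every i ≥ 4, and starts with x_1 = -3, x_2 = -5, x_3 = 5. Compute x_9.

Step forward from the initial values:
x_4 = 18  x_5 = 36  x_6 = 49  x_7 = 44  x_8 = 3  x_9 = -87.

-87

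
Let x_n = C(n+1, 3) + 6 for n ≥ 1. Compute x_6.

C(7, 3) = 35, so x_6 = 41.

41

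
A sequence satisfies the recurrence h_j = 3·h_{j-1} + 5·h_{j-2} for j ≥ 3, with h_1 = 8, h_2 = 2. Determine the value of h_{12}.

h_3 = 46, h_4 = 148, h_5 = 674, h_6 = 2762, h_7 = 11656, h_8 = 48778, h_9 = 204614, h_{10} = 857732, h_{11} = 3596266, h_{12} = 15077458.

15077458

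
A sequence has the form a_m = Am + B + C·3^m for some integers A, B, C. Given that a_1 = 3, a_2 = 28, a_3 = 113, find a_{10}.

295188

Write the equations: A + B + 3C = 3; 2A + B + 9C = 28; 3A + B + 27C = 113.
Subtracting the first from the second: A + 6C = 25.
Subtracting the second from the third: A + 18C = 85.
Solving: C = 5, A = -5, then B = -7.
Hence a_{10} = -5·10 + (-7) + 5·59049 = 295188.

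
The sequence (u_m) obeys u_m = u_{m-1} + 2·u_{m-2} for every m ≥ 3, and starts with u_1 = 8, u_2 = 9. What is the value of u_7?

365

u_3 = 25  u_4 = 43  u_5 = 93  u_6 = 179  u_7 = 365.
(Characteristic roots are 2 and -1.)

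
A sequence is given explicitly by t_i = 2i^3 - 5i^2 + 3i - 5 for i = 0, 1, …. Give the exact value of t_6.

t_6 = 2·6^3 - 5·6^2 + 3·6 - 5 = 265.

265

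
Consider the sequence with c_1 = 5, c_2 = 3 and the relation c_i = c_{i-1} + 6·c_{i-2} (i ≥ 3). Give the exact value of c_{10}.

49947

Step forward from the initial values:
c_3 = 33  c_4 = 51  c_5 = 249  c_6 = 555  c_7 = 2049  c_8 = 5379  c_9 = 17673  c_{10} = 49947.
(Characteristic roots are 3 and -2.)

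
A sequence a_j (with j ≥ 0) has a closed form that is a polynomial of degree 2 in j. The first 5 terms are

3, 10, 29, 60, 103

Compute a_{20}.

2423

1st diffs: 7, 19, 31, 43.
2nd diffs: 12, 12, 12 (constant).
Newton forward-difference form: a_j = 3 + 7·C(j,1) + 12·C(j,2).
At j = 20: j = 20, so a_{20} = 3 + 140 + 2280 = 2423.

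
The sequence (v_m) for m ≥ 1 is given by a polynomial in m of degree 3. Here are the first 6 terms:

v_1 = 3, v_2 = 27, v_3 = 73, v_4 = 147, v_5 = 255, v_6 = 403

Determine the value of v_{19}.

1st diffs: 24, 46, 74, 108, 148.
2nd diffs: 22, 28, 34, 40.
3rd diffs: 6, 6, 6 (constant).
So v_m = m^3 + 5m^2 + 2m - 5.
Evaluating at m = 19 gives v_{19} = 8697.

8697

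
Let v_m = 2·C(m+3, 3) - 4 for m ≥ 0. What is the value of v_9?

C(12, 3) = 220, so v_9 = 436.

436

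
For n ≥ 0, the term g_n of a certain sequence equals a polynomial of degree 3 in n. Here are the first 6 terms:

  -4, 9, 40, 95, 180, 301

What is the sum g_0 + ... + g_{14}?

17685

1st diffs: 13, 31, 55, 85, 121.
2nd diffs: 18, 24, 30, 36.
3rd diffs: 6, 6, 6 (constant).
Newton forward-difference form: g_n = -4 + 13·C(n,1) + 18·C(n,2) + 6·C(n,3).
Continuing: …, 464, 675, 940, 1265, …, g_{14} = 4000.
Summing n = 0..14 (15 terms) gives 17685.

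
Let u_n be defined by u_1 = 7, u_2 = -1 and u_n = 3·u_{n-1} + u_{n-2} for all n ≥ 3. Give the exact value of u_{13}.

523087

Applying the relation repeatedly:
u_3 = 4  u_4 = 11  u_5 = 37  …  u_{10} = 14519  u_{11} = 47953  u_{12} = 158378  u_{13} = 523087.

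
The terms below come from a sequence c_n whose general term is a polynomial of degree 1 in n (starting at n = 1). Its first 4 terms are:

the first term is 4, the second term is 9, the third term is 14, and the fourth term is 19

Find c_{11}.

54

1st diffs: 5, 5, 5 (constant).
So c_n = 5n - 1.
Evaluating at n = 11 gives c_{11} = 54.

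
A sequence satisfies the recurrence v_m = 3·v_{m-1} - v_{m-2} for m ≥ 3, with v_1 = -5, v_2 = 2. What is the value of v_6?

215

Step forward from the initial values:
v_3 = 11;  v_4 = 31;  v_5 = 82;  v_6 = 215.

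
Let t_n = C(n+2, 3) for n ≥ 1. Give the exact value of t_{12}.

C(14, 3) = 364, so t_{12} = 364.

364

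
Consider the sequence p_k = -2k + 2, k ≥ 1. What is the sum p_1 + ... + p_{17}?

Over k = 1..17: Σk = 153.
Total = (-2)·153 + (2)·17 = -272.

-272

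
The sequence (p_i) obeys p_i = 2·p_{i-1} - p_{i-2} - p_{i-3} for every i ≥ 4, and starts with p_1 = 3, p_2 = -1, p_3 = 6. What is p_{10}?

Step forward from the initial values:
p_4 = 10, p_5 = 15, p_6 = 14, p_7 = 3, p_8 = -23, p_9 = -63, p_{10} = -106.

-106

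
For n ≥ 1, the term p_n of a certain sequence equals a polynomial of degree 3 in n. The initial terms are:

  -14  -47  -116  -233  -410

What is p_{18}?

1st diffs: -33, -69, -117, -177.
2nd diffs: -36, -48, -60.
3rd diffs: -12, -12 (constant).
Newton forward-difference form: p_n = -14 + (-33)·C(n-1,1) + (-36)·C(n-1,2) + (-12)·C(n-1,3).
At n = 18: n-1 = 17, so p_{18} = -14 - 561 - 4896 - 8160 = -13631.

-13631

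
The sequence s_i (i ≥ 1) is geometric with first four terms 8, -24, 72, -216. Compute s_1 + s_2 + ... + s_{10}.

Common ratio r = -3.
s_i = 8·(-3)^(i-1).
S = 8·((-3)^10 - 1)/(-3 - 1) = 8·(59049 - 1)/(-4) = -118096.

-118096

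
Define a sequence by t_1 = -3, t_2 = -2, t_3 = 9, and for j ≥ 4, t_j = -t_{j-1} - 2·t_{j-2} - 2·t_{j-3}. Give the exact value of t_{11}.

Iterate the recurrence:
t_4 = 1, t_5 = -15, t_6 = -5, t_7 = 33, t_8 = 7, t_9 = -63, t_{10} = -17, t_{11} = 129.

129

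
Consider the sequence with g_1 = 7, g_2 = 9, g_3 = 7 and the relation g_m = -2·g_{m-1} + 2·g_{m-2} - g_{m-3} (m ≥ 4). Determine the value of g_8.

Applying the relation repeatedly:
g_4 = -3  g_5 = 11  g_6 = -35  g_7 = 95  g_8 = -271.

-271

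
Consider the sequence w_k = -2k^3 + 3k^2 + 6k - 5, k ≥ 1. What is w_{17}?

w_{17} = -2·17^3 + 3·17^2 + 6·17 - 5 = -8862.

-8862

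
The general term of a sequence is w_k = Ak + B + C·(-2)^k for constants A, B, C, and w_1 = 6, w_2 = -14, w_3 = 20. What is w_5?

88

Plug in k = 1, 2, 3: A + B - 2C = 6; 2A + B + 4C = -14; 3A + B - 8C = 20.
Subtracting the first from the second: A + 6C = -20.
Subtracting the second from the third: A - 12C = 34.
Solving: C = -3, A = -2, then B = 2.
So w_k = -2·k + 2 + (-3)·(-2)^k; at k=5 this is 88.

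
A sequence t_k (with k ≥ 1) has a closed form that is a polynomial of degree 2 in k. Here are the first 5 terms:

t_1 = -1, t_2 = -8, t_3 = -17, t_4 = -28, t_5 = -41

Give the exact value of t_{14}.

-248

1st diffs: -7, -9, -11, -13.
2nd diffs: -2, -2, -2 (constant).
So t_k = -k^2 - 4k + 4.
Evaluating at k = 14 gives t_{14} = -248.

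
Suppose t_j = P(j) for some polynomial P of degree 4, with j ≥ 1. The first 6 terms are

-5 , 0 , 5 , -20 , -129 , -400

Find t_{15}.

1st diffs: 5, 5, -25, -109, -271.
2nd diffs: 0, -30, -84, -162.
3rd diffs: -30, -54, -78.
4th diffs: -24, -24 (constant).
Newton forward-difference form: t_j = -5 + 5·C(j-1,1) + (-30)·C(j-1,3) + (-24)·C(j-1,4).
At j = 15: j-1 = 14, so t_{15} = -5 + 70 - 10920 - 24024 = -34879.

-34879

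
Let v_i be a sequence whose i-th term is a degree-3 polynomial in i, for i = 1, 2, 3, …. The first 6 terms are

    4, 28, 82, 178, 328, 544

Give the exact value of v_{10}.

1st diffs: 24, 54, 96, 150, 216.
2nd diffs: 30, 42, 54, 66.
3rd diffs: 12, 12, 12 (constant).
So v_i = 2i^3 + 3i^2 + i - 2.
Evaluating at i = 10 gives v_{10} = 2308.

2308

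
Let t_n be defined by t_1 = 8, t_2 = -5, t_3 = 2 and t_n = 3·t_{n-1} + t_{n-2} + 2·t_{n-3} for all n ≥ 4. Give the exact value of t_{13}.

896463

t_4 = 17;  t_5 = 43;  t_6 = 150;  t_7 = 527;  t_8 = 1817;  t_9 = 6278;  t_{10} = 21705;  t_{11} = 75027;  t_{12} = 259342;  t_{13} = 896463.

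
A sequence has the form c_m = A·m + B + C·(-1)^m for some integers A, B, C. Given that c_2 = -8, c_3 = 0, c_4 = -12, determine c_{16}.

At m = 2, 3, 4: 2A + B + C = -8; 3A + B - C = 0; 4A + B + C = -12.
Subtracting the first from the second: A - 2C = 8.
Subtracting the second from the third: A + 2C = -12.
Solving: C = -5, A = -2, then B = 1.
Therefore c_{16} = -32 + 1 + (-5)·1 = -36.

-36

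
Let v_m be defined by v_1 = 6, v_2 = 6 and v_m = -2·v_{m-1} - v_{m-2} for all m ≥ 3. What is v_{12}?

Applying the relation repeatedly:
v_3 = -18;  v_4 = 30;  v_5 = -42;  v_6 = 54;  v_7 = -66;  v_8 = 78;  v_9 = -90;  v_{10} = 102;  v_{11} = -114;  v_{12} = 126.
(Characteristic roots are -1 and -1.)

126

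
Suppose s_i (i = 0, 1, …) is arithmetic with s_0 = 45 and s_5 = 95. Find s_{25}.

295

Common difference d = (95 - 45) / (5 - 0) = 10.
s_i = 45 + (i - 0)·10.
s_{25} = 45 + 25·10 = 295.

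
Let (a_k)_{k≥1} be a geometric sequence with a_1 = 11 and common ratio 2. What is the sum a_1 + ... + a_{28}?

a_k = 11·2^(k-1).
S = 11·(2^28 - 1)/(2 - 1) = 11·(268435456 - 1)/(1) = 2952790005.

2952790005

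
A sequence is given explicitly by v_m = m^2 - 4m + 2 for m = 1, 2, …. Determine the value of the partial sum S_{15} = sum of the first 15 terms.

790

Over m = 1..15: Σm = 120, Σm² = 1240.
Total = (1)·1240 + (-4)·120 + (2)·15 = 790.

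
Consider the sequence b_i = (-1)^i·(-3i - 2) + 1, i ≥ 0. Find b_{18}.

-55

(-1)^18 = 1; -3i - 2 at i=18 is -56; so b_{18} = -55.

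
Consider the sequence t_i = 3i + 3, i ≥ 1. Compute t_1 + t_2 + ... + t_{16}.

456

Over i = 1..16: Σi = 136.
Total = (3)·136 + (3)·16 = 456.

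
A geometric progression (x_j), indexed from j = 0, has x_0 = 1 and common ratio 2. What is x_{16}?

65536

x_j = 1·2^(j-0).
x_{16} = 1·2^16 = 65536.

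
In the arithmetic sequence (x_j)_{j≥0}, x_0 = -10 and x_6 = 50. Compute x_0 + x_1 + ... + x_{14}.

900

Common difference d = (50 - (-10)) / (6 - 0) = 10.
x_j = -10 + (j - 0)·10.
x_{14} = 130; S = 15·(-10 + 130)/2 = 900.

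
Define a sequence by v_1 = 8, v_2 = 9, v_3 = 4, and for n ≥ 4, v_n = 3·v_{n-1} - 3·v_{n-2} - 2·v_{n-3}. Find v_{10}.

5345

v_4 = -31; v_5 = -123; v_6 = -284; v_7 = -421; v_8 = -165; v_9 = 1336; v_{10} = 5345.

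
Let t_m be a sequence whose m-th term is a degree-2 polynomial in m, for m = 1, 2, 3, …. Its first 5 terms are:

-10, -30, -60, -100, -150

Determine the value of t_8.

-360

1st diffs: -20, -30, -40, -50.
2nd diffs: -10, -10, -10 (constant).
Newton forward-difference form: t_m = -10 + (-20)·C(m-1,1) + (-10)·C(m-1,2).
At m = 8: m-1 = 7, so t_8 = -10 - 140 - 210 = -360.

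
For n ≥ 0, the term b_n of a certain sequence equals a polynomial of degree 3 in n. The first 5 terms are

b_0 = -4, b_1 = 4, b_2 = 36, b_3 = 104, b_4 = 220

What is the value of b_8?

1st diffs: 8, 32, 68, 116.
2nd diffs: 24, 36, 48.
3rd diffs: 12, 12 (constant).
So b_n = 2n^3 + 6n^2 - 4.
Evaluating at n = 8 gives b_8 = 1404.

1404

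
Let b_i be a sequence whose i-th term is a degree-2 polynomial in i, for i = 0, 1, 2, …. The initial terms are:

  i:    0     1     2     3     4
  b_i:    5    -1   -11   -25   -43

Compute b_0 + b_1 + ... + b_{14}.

-2375

1st diffs: -6, -10, -14, -18.
2nd diffs: -4, -4, -4 (constant).
Newton forward-difference form: b_i = 5 + (-6)·C(i,1) + (-4)·C(i,2).
Continuing: …, -65, -91, -121, -155, …, b_{14} = -443.
Summing i = 0..14 (15 terms) gives -2375.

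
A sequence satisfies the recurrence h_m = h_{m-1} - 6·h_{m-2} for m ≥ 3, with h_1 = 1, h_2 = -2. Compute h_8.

h_3 = -8  h_4 = 4  h_5 = 52  h_6 = 28  h_7 = -284  h_8 = -452.

-452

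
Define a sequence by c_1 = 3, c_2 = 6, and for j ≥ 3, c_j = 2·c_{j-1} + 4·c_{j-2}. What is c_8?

c_3 = 24  c_4 = 72  c_5 = 240  c_6 = 768  c_7 = 2496  c_8 = 8064.

8064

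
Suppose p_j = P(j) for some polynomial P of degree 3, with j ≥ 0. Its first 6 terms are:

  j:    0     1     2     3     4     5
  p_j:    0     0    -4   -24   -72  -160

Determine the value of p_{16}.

-7200

1st diffs: 0, -4, -20, -48, -88.
2nd diffs: -4, -16, -28, -40.
3rd diffs: -12, -12, -12 (constant).
Newton forward-difference form: p_j = (-4)·C(j,2) + (-12)·C(j,3).
At j = 16: j = 16, so p_{16} = -480 - 6720 = -7200.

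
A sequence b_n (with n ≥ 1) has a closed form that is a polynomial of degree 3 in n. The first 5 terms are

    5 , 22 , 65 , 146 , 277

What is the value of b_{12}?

3602

1st diffs: 17, 43, 81, 131.
2nd diffs: 26, 38, 50.
3rd diffs: 12, 12 (constant).
So b_n = 2n^3 + n^2 + 2.
Evaluating at n = 12 gives b_{12} = 3602.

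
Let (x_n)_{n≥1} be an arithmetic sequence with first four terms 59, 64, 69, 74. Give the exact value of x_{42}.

264

Common difference d = 5.
x_n = 59 + (n - 1)·5.
x_{42} = 59 + 41·5 = 264.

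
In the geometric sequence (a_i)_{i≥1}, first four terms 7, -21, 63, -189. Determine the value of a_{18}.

-903981141

Common ratio r = -3.
a_i = 7·(-3)^(i-1).
a_{18} = 7·(-3)^17 = -903981141.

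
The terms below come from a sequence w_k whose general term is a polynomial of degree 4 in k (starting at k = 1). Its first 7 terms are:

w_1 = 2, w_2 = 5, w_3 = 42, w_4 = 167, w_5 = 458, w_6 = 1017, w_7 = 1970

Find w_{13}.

26042

1st diffs: 3, 37, 125, 291, 559, 953.
2nd diffs: 34, 88, 166, 268, 394.
3rd diffs: 54, 78, 102, 126.
4th diffs: 24, 24, 24 (constant).
Newton forward-difference form: w_k = 2 + 3·C(k-1,1) + 34·C(k-1,2) + 54·C(k-1,3) + 24·C(k-1,4).
At k = 13: k-1 = 12, so w_{13} = 2 + 36 + 2244 + 11880 + 11880 = 26042.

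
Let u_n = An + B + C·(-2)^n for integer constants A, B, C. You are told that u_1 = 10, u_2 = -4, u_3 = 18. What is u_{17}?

262118

The three given values yield: A + B - 2C = 10; 2A + B + 4C = -4; 3A + B - 8C = 18.
Subtracting the first from the second: A + 6C = -14.
Subtracting the second from the third: A - 12C = 22.
Solving: C = -2, A = -2, then B = 8.
So u_n = -2·n + 8 + (-2)·(-2)^n; at n=17 this is 262118.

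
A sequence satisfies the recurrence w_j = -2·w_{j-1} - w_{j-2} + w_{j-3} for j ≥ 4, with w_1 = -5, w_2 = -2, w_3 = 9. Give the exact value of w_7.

Iterate the recurrence:
w_4 = -21; w_5 = 31; w_6 = -32; w_7 = 12.

12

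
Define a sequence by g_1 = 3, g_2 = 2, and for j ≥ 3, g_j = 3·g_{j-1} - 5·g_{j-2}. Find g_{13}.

Applying the relation repeatedly:
g_3 = -9  g_4 = -37  g_5 = -66  …  g_{10} = -613  g_{11} = -8634  g_{12} = -22837  g_{13} = -25341.

-25341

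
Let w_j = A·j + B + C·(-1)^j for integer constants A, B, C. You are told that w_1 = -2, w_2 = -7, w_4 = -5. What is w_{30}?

21

Plug in j = 1, 2, 4: A + B - C = -2; 2A + B + C = -7; 4A + B + C = -5.
Subtracting the first from the second: A + 2C = -5.
Subtracting the second from the third: 2A = 2.
Solving: C = -3, A = 1, then B = -6.
Hence w_{30} = 1·30 + (-6) + (-3)·1 = 21.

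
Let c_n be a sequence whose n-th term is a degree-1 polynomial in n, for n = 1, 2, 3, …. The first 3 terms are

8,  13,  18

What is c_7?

1st diffs: 5, 5 (constant).
So c_n = 5n + 3.
Evaluating at n = 7 gives c_7 = 38.

38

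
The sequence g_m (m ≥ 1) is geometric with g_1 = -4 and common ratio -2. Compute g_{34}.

g_m = (-4)·(-2)^(m-1).
g_{34} = (-4)·(-2)^33 = 34359738368.

34359738368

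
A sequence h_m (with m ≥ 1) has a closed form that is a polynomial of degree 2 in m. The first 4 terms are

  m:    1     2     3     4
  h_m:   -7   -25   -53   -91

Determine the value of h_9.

-431

1st diffs: -18, -28, -38.
2nd diffs: -10, -10 (constant).
So h_m = -5m^2 - 3m + 1.
Evaluating at m = 9 gives h_9 = -431.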